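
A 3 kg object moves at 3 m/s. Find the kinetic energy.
KE = ½mv² = ½(3)(3)² = 13.5 J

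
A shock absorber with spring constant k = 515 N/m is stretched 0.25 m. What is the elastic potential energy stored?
PE = ½kx² = ½(515)(0.25)² = 16.09 J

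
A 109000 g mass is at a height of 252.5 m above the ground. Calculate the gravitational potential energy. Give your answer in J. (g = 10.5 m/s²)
Convert to SI: m = 109.0 kg, h = 252.5 m
PE = mgh = (109.0)(10.5)(252.5) = 289000 J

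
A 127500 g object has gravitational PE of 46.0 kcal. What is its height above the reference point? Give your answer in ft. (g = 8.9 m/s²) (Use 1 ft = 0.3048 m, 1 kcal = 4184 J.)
Convert to SI: m = 127.5 kg, PE = 192464 J
h = PE/(mg) = 192464/(127.5·8.9) = 169.609 m = 556.5 ft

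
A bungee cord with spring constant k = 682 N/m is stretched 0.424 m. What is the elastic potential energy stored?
PE = ½kx² = ½(682)(0.424)² = 61.3 J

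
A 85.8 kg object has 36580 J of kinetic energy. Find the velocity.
v = √(2·KE/m) = √(2·36580/85.8) = 29.2 m/s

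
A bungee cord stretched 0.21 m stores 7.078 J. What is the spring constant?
k = 2·PE/x² = 2·7.078/(0.21)² = 321.0 N/m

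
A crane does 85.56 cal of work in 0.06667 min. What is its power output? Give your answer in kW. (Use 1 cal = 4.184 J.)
Convert to SI: W = 357.983 J, t = 4.0002 s
P = W/t = 357.983/4.0002 = 89.4913 W = 0.08949 kW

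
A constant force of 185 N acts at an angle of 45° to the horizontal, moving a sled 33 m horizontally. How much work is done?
W = F·d·cosθ = (185)(33)cos(45°) = 4317 J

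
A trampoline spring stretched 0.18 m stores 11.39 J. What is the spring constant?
k = 2·PE/x² = 2·11.39/(0.18)² = 703.1 N/m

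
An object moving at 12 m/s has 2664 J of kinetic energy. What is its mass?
m = 2·KE/v² = 2·2664/(12)² = 37.0 kg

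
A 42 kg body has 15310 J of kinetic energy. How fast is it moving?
v = √(2·KE/m) = √(2·15310/42) = 27.0 m/s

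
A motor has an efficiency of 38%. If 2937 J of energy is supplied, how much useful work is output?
W_out = η·W_in = 0.38·2937 = 1116.06 J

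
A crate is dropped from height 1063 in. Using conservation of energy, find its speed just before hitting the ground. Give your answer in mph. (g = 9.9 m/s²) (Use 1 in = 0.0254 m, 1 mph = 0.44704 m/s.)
Convert to SI: h = 27.0002 m
mgh = ½mv² ⇒ v = √(2gh) = √(2·9.9·27.0002) = 23.1215 m/s = 51.72 mph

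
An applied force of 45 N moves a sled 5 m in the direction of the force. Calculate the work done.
W = F·d = (45)(5) = 225.0 J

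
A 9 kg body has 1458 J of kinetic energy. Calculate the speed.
v = √(2·KE/m) = √(2·1458/9) = 18.0 m/s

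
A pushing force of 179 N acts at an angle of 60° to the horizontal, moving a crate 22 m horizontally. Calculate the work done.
W = F·d·cosθ = (179)(22)cos(60°) = 1969 J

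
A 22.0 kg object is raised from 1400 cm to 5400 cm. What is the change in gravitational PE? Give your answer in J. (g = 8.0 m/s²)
Convert to SI: m = 22.0 kg, Δh = 40.0 m
ΔPE = mgΔh = (22.0)(8.0)(40.0) = 7040 J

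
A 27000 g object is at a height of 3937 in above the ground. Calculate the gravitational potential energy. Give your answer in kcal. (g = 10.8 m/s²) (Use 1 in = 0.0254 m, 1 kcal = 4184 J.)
Convert to SI: m = 27.0 kg, h = 99.9998 m
PE = mgh = (27.0)(10.8)(99.9998) = 29159.9 J = 6.969 kcal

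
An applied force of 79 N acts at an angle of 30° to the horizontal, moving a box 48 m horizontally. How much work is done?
W = F·d·cosθ = (79)(48)cos(30°) = 3284 J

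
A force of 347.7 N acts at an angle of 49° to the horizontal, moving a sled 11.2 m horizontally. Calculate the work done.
W = F·d·cosθ = (347.7)(11.2)cos(49°) = 2555 J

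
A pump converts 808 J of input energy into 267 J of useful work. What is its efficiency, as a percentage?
η = W_out/W_in = 267/808 = 33.04%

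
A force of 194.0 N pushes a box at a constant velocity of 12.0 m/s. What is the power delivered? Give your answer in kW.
P = Fv = (194.0)(12.0) = 2328.0 W = 2.328 kW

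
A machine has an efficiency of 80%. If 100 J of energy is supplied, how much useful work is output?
W_out = η·W_in = 0.8·100 = 80.0 J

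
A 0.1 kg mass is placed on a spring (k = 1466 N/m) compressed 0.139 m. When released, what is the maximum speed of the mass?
½kx² = ½mv² ⇒ v = x√(k/m) = (0.139)√(1466/0.1) = 16.83 m/s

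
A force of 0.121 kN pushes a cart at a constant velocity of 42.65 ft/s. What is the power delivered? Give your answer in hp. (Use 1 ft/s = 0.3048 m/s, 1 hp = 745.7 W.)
Convert to SI: F = 121.0 N, v = 12.9997 m/s
P = Fv = (121.0)(12.9997) = 1572.97 W = 2.109 hp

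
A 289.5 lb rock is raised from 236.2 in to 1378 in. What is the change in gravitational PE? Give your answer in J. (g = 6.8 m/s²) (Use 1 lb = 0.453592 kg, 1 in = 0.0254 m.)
Convert to SI: m = 131.315 kg, Δh = 29.0017 m
ΔPE = mgΔh = (131.315)(6.8)(29.0017) = 25900 J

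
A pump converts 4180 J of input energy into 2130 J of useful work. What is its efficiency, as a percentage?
η = W_out/W_in = 2130/4180 = 50.96%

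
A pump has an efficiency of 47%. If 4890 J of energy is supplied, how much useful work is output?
W_out = η·W_in = 0.47·4890 = 2298.3 J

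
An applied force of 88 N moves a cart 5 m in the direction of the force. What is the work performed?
W = F·d = (88)(5) = 440.0 J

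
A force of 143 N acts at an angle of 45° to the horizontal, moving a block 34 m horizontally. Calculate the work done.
W = F·d·cosθ = (143)(34)cos(45°) = 3438 J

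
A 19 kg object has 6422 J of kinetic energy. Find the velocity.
v = √(2·KE/m) = √(2·6422/19) = 26.0 m/s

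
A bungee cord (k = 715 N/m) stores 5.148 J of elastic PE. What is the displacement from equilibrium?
x = √(2·PE/k) = √(2·5.148/715) = 0.12 m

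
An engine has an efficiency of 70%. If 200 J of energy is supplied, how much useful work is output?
W_out = η·W_in = 0.7·200 = 140.0 J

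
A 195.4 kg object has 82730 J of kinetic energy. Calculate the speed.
v = √(2·KE/m) = √(2·82730/195.4) = 29.1 m/s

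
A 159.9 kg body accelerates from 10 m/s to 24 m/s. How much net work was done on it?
W = ΔKE = ½m(v₂² − v₁²) = ½(159.9)(24² − 10²) = 38056.2 J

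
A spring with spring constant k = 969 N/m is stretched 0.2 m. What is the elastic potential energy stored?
PE = ½kx² = ½(969)(0.2)² = 19.38 J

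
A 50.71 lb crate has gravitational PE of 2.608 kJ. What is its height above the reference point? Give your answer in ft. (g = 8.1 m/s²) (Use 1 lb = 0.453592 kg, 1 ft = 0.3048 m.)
Convert to SI: m = 23.0017 kg, PE = 2608.0 J
h = PE/(mg) = 2608.0/(23.0017·8.1) = 13.9979 m = 45.92 ft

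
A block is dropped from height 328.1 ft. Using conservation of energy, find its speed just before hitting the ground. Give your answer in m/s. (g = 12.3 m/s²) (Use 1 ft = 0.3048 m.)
Convert to SI: h = 100.005 m
mgh = ½mv² ⇒ v = √(2gh) = √(2·12.3·100.005) = 49.6 m/s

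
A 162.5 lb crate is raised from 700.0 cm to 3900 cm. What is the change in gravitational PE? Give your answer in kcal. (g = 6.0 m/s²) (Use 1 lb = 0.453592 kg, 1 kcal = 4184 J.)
Convert to SI: m = 73.7087 kg, Δh = 32.0 m
ΔPE = mgΔh = (73.7087)(6.0)(32.0) = 14152.1 J = 3.382 kcal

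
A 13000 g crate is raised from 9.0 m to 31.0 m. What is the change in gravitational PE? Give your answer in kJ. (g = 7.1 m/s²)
Convert to SI: m = 13.0 kg, Δh = 22.0 m
ΔPE = mgΔh = (13.0)(7.1)(22.0) = 2030.6 J = 2.031 kJ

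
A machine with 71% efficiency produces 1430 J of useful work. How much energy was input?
W_in = W_out/η = 1430/0.71 = 2014 J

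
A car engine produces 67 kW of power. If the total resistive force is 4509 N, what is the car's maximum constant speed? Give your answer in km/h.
P = Fv ⇒ v = P/F = 67000 W/4509.0 N = 14.8592 m/s = 53.49 km/h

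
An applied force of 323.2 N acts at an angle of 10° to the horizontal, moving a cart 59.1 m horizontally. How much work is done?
W = F·d·cosθ = (323.2)(59.1)cos(10°) = 18810 J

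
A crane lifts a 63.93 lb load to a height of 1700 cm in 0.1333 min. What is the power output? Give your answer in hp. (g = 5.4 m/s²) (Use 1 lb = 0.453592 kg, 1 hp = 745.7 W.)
Convert to SI: m = 28.9981 kg, h = 17.0 m, t = 7.998 s
P = mgh/t = (28.9981)(5.4)(17.0)/7.998 = 332.837 W = 0.4463 hp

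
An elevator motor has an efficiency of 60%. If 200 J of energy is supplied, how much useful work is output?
W_out = η·W_in = 0.6·200 = 120.0 J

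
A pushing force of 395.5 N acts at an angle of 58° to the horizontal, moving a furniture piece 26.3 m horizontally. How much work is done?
W = F·d·cosθ = (395.5)(26.3)cos(58°) = 5512 J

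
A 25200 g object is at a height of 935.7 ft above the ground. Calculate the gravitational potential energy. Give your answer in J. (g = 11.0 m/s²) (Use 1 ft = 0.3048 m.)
Convert to SI: m = 25.2 kg, h = 285.201 m
PE = mgh = (25.2)(11.0)(285.201) = 79060 J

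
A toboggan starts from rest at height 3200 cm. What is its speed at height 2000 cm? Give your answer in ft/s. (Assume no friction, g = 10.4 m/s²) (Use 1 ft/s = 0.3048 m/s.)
Convert to SI: h₁−h₂ = 12.0 m
mgh₁ = mgh₂ + ½mv² ⇒ v = √(2g(h₁−h₂)) = √(2·10.4·12.0) = 15.7987 m/s = 51.83 ft/s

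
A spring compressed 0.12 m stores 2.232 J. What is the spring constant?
k = 2·PE/x² = 2·2.232/(0.12)² = 310.0 N/m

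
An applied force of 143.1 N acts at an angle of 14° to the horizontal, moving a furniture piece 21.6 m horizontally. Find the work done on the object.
W = F·d·cosθ = (143.1)(21.6)cos(14°) = 2999 J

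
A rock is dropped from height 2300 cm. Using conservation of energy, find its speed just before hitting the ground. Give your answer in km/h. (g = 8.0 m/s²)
Convert to SI: h = 23.0 m
mgh = ½mv² ⇒ v = √(2gh) = √(2·8.0·23.0) = 19.1833 m/s = 69.06 km/h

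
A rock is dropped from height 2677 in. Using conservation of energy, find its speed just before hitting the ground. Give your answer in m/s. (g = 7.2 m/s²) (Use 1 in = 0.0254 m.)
Convert to SI: h = 67.9958 m
mgh = ½mv² ⇒ v = √(2gh) = √(2·7.2·67.9958) = 31.29 m/s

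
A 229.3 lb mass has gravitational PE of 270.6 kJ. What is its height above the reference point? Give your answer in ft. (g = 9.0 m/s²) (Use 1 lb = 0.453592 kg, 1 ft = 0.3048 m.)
Convert to SI: m = 104.009 kg, PE = 270600 J
h = PE/(mg) = 270600/(104.009·9.0) = 289.079 m = 948.4 ft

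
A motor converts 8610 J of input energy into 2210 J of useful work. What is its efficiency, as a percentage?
η = W_out/W_in = 2210/8610 = 25.67%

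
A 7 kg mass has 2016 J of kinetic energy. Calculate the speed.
v = √(2·KE/m) = √(2·2016/7) = 24.0 m/s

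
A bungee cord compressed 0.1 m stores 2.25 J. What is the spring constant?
k = 2·PE/x² = 2·2.25/(0.1)² = 450.0 N/m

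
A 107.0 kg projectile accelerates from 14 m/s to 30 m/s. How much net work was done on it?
W = ΔKE = ½m(v₂² − v₁²) = ½(107.0)(30² − 14²) = 37664.0 J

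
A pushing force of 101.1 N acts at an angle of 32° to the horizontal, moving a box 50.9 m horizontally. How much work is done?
W = F·d·cosθ = (101.1)(50.9)cos(32°) = 4364 J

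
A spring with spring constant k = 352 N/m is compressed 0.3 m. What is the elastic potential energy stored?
PE = ½kx² = ½(352)(0.3)² = 15.84 J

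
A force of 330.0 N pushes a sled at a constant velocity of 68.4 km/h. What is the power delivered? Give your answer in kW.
Convert to SI: F = 330.0 N, v = 19.0 m/s
P = Fv = (330.0)(19.0) = 6270.0 W = 6.27 kW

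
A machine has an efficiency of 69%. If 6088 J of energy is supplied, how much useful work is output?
W_out = η·W_in = 0.69·6088 = 4200.72 J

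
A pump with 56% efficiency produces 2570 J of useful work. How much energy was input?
W_in = W_out/η = 2570/0.56 = 4589 J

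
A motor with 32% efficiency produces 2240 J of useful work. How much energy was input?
W_in = W_out/η = 2240/0.32 = 7000 J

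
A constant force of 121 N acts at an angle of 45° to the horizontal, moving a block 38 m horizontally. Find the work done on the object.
W = F·d·cosθ = (121)(38)cos(45°) = 3251 J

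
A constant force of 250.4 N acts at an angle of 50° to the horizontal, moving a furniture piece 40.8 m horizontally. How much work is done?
W = F·d·cosθ = (250.4)(40.8)cos(50°) = 6567 J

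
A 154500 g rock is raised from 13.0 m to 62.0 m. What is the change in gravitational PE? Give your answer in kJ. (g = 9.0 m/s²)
Convert to SI: m = 154.5 kg, Δh = 49.0 m
ΔPE = mgΔh = (154.5)(9.0)(49.0) = 68134.5 J = 68.13 kJ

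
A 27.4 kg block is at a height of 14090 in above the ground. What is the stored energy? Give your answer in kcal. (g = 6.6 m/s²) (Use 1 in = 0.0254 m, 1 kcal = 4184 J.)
Convert to SI: m = 27.4 kg, h = 357.886 m
PE = mgh = (27.4)(6.6)(357.886) = 64720.1 J = 15.47 kcal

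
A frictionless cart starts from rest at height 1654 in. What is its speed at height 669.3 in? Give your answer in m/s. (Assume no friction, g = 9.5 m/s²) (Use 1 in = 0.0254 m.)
Convert to SI: h₁−h₂ = 25.0114 m
mgh₁ = mgh₂ + ½mv² ⇒ v = √(2g(h₁−h₂)) = √(2·9.5·25.0114) = 21.8 m/s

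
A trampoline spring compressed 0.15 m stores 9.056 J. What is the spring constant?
k = 2·PE/x² = 2·9.056/(0.15)² = 805.0 N/m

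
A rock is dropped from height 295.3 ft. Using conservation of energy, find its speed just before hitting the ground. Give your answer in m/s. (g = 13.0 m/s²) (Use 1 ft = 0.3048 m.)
Convert to SI: h = 90.0074 m
mgh = ½mv² ⇒ v = √(2gh) = √(2·13.0·90.0074) = 48.38 m/s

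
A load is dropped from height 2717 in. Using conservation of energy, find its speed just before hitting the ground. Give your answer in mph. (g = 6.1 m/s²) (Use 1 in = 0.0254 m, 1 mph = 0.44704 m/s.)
Convert to SI: h = 69.0118 m
mgh = ½mv² ⇒ v = √(2gh) = √(2·6.1·69.0118) = 29.0163 m/s = 64.91 mph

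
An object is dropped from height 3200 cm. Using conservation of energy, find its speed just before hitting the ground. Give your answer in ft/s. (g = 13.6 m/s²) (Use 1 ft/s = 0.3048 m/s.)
Convert to SI: h = 32.0 m
mgh = ½mv² ⇒ v = √(2gh) = √(2·13.6·32.0) = 29.5025 m/s = 96.79 ft/s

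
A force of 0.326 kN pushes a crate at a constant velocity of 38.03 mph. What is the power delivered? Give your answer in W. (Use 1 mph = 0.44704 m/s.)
Convert to SI: F = 326.0 N, v = 17.0009 m/s
P = Fv = (326.0)(17.0009) = 5542 W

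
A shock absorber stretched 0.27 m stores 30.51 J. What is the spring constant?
k = 2·PE/x² = 2·30.51/(0.27)² = 837.0 N/m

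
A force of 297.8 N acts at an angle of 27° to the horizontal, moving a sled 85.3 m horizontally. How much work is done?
W = F·d·cosθ = (297.8)(85.3)cos(27°) = 22630 J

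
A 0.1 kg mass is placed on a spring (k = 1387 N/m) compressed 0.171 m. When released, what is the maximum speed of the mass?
½kx² = ½mv² ⇒ v = x√(k/m) = (0.171)√(1387/0.1) = 20.14 m/s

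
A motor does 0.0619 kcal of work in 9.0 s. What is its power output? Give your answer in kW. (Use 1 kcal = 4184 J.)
Convert to SI: W = 258.99 J, t = 9.0 s
P = W/t = 258.99/9.0 = 28.7766 W = 0.02878 kW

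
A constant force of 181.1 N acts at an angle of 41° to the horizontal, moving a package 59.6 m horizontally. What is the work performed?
W = F·d·cosθ = (181.1)(59.6)cos(41°) = 8146 J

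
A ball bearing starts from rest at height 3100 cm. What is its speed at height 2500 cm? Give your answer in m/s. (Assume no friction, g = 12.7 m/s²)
Convert to SI: h₁−h₂ = 6.0 m
mgh₁ = mgh₂ + ½mv² ⇒ v = √(2g(h₁−h₂)) = √(2·12.7·6.0) = 12.35 m/s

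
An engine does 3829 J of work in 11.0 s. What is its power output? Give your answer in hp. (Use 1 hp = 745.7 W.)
P = W/t = 3829.0/11.0 = 348.091 W = 0.4668 hp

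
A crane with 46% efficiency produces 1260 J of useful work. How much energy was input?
W_in = W_out/η = 1260/0.46 = 2739 J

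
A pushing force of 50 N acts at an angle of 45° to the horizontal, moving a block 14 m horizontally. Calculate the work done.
W = F·d·cosθ = (50)(14)cos(45°) = 495.0 J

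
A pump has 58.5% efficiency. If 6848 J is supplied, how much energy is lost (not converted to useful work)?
W_lost = W_in(1 − η) = 6848·(1 − 0.585) = 2842 J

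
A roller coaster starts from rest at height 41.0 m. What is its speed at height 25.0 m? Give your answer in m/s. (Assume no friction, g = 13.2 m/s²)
mgh₁ = mgh₂ + ½mv² ⇒ v = √(2g(h₁−h₂)) = √(2·13.2·16.0) = 20.55 m/s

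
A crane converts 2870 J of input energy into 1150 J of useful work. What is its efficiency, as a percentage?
η = W_out/W_in = 1150/2870 = 40.07%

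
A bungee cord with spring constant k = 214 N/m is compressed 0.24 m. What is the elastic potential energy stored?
PE = ½kx² = ½(214)(0.24)² = 6.163 J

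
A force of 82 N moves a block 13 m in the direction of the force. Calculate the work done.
W = F·d = (82)(13) = 1066 J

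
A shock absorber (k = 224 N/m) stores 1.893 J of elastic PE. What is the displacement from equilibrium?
x = √(2·PE/k) = √(2·1.893/224) = 0.13 m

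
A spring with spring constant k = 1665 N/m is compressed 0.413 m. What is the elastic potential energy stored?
PE = ½kx² = ½(1665)(0.413)² = 142.0 J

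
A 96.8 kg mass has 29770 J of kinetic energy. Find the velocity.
v = √(2·KE/m) = √(2·29770/96.8) = 24.8 m/s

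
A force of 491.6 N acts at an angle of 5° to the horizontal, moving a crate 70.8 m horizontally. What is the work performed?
W = F·d·cosθ = (491.6)(70.8)cos(5°) = 34670 J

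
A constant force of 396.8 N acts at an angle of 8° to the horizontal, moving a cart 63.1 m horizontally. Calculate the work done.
W = F·d·cosθ = (396.8)(63.1)cos(8°) = 24790 J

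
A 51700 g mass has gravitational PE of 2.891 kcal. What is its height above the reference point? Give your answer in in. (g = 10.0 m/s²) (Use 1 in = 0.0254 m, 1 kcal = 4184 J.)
Convert to SI: m = 51.7 kg, PE = 12095.9 J
h = PE/(mg) = 12095.9/(51.7·10.0) = 23.3964 m = 921.1 in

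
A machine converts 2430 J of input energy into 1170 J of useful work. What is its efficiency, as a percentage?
η = W_out/W_in = 1170/2430 = 48.15%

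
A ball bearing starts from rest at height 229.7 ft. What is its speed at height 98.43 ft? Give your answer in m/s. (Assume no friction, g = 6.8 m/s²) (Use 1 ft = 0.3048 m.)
Convert to SI: h₁−h₂ = 40.0111 m
mgh₁ = mgh₂ + ½mv² ⇒ v = √(2g(h₁−h₂)) = √(2·6.8·40.0111) = 23.33 m/s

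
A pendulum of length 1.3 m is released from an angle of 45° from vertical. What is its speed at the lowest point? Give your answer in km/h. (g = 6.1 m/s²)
h = L(1 − cosθ) = 1.3(1 − cos45°) = 0.380761 m
v = √(2gh) = √(2·6.1·0.380761) = 2.15529 m/s = 7.759 km/h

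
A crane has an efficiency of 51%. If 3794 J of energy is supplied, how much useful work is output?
W_out = η·W_in = 0.51·3794 = 1934.94 J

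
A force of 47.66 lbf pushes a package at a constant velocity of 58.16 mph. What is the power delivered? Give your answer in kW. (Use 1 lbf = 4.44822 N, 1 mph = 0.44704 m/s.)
Convert to SI: F = 212.002 N, v = 25.9998 m/s
P = Fv = (212.002)(25.9998) = 5512.02 W = 5.512 kW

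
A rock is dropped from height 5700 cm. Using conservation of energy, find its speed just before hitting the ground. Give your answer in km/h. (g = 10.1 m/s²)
Convert to SI: h = 57.0 m
mgh = ½mv² ⇒ v = √(2gh) = √(2·10.1·57.0) = 33.9323 m/s = 122.2 km/h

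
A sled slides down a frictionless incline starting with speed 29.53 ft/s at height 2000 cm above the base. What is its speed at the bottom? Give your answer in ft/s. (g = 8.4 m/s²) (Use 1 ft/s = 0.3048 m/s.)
Convert to SI: v₀ = 9.00074 m/s, h = 20.0 m
½mv₀² + mgh = ½mv² ⇒ v = √(v₀² + 2gh) = √(9.00074² + 2·8.4·20.0) = 20.4209 m/s = 67.0 ft/s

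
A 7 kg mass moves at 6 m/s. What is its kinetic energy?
KE = ½mv² = ½(7)(6)² = 126.0 J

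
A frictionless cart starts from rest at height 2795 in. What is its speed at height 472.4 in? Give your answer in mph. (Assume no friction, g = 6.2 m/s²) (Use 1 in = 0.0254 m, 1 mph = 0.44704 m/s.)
Convert to SI: h₁−h₂ = 58.994 m
mgh₁ = mgh₂ + ½mv² ⇒ v = √(2g(h₁−h₂)) = √(2·6.2·58.994) = 27.0467 m/s = 60.5 mph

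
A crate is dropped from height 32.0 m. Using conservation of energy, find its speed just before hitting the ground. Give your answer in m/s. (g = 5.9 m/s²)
mgh = ½mv² ⇒ v = √(2gh) = √(2·5.9·32.0) = 19.43 m/s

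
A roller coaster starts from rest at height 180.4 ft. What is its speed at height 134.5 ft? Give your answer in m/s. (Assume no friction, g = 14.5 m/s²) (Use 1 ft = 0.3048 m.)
Convert to SI: h₁−h₂ = 13.9903 m
mgh₁ = mgh₂ + ½mv² ⇒ v = √(2g(h₁−h₂)) = √(2·14.5·13.9903) = 20.14 m/s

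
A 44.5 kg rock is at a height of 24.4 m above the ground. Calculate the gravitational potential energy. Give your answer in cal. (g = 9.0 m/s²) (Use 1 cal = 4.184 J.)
PE = mgh = (44.5)(9.0)(24.4) = 9772.2 J = 2336 cal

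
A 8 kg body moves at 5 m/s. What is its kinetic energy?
KE = ½mv² = ½(8)(5)² = 100.0 J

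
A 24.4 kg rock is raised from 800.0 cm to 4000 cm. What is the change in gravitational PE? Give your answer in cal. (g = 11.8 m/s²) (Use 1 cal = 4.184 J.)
Convert to SI: m = 24.4 kg, Δh = 32.0 m
ΔPE = mgΔh = (24.4)(11.8)(32.0) = 9213.44 J = 2202 cal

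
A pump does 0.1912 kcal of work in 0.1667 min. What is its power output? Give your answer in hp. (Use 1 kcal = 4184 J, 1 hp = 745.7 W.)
Convert to SI: W = 799.981 J, t = 10.002 s
P = W/t = 799.981/10.002 = 79.9821 W = 0.1073 hp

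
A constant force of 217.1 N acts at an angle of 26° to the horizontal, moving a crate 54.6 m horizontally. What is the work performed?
W = F·d·cosθ = (217.1)(54.6)cos(26°) = 10650 J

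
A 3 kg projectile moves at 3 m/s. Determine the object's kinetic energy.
KE = ½mv² = ½(3)(3)² = 13.5 J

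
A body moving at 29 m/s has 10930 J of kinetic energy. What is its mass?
m = 2·KE/v² = 2·10930/(29)² = 25.99 kg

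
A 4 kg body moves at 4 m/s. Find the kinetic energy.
KE = ½mv² = ½(4)(4)² = 32.0 J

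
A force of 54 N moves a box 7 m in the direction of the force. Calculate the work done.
W = F·d = (54)(7) = 378.0 J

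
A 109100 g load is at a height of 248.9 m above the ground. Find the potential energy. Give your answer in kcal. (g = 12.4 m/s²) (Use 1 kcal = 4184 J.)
Convert to SI: m = 109.1 kg, h = 248.9 m
PE = mgh = (109.1)(12.4)(248.9) = 336722 J = 80.48 kcal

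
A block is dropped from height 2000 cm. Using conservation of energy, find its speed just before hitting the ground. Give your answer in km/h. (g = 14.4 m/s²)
Convert to SI: h = 20.0 m
mgh = ½mv² ⇒ v = √(2gh) = √(2·14.4·20.0) = 24.0 m/s = 86.4 km/h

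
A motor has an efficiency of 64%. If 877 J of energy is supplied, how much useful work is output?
W_out = η·W_in = 0.64·877 = 561.28 J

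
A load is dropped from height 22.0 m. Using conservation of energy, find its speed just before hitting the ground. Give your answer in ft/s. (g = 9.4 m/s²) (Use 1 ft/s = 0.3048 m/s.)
mgh = ½mv² ⇒ v = √(2gh) = √(2·9.4·22.0) = 20.3372 m/s = 66.72 ft/s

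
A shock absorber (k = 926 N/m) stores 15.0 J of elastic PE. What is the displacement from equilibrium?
x = √(2·PE/k) = √(2·15.0/926) = 0.18 m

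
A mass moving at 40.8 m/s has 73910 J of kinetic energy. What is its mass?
m = 2·KE/v² = 2·73910/(40.8)² = 88.8 kg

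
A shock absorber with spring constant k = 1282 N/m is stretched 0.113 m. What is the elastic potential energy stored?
PE = ½kx² = ½(1282)(0.113)² = 8.185 J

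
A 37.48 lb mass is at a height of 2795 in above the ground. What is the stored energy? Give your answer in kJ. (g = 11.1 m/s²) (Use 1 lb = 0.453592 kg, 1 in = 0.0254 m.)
Convert to SI: m = 17.0006 kg, h = 70.993 m
PE = mgh = (17.0006)(11.1)(70.993) = 13396.9 J = 13.4 kJ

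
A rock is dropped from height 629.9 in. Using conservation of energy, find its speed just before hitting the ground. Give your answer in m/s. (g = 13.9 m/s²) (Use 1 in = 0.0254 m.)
Convert to SI: h = 15.9995 m
mgh = ½mv² ⇒ v = √(2gh) = √(2·13.9·15.9995) = 21.09 m/s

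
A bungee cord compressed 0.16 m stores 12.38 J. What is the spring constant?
k = 2·PE/x² = 2·12.38/(0.16)² = 967.2 N/m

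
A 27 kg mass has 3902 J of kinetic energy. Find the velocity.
v = √(2·KE/m) = √(2·3902/27) = 17.0 m/s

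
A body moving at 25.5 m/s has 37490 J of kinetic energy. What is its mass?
m = 2·KE/v² = 2·37490/(25.5)² = 115.3 kg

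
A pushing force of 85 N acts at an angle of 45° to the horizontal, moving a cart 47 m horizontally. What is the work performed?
W = F·d·cosθ = (85)(47)cos(45°) = 2825 J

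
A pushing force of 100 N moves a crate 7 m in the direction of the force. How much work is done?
W = F·d = (100)(7) = 700.0 J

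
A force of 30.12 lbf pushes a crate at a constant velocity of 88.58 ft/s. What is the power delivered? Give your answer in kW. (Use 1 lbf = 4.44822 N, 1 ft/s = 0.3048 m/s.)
Convert to SI: F = 133.98 N, v = 26.9992 m/s
P = Fv = (133.98)(26.9992) = 3617.36 W = 3.617 kW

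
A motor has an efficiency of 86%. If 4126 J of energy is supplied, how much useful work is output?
W_out = η·W_in = 0.86·4126 = 3548.36 J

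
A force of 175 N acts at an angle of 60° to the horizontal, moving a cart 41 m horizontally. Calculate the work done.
W = F·d·cosθ = (175)(41)cos(60°) = 3588 J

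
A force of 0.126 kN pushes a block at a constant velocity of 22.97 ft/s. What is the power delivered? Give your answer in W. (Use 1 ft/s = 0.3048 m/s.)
Convert to SI: F = 126.0 N, v = 7.00126 m/s
P = Fv = (126.0)(7.00126) = 882.2 W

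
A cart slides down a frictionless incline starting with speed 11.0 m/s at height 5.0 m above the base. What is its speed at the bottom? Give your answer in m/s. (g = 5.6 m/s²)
½mv₀² + mgh = ½mv² ⇒ v = √(v₀² + 2gh) = √(11.0² + 2·5.6·5.0) = 13.3 m/s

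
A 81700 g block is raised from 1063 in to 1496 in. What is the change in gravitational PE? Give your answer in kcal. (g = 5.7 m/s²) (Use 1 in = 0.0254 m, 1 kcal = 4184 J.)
Convert to SI: m = 81.7 kg, Δh = 10.9982 m
ΔPE = mgΔh = (81.7)(5.7)(10.9982) = 5121.75 J = 1.224 kcal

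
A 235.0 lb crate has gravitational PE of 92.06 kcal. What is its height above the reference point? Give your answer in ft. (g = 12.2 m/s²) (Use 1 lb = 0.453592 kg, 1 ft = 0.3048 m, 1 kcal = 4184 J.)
Convert to SI: m = 106.594 kg, PE = 385179 J
h = PE/(mg) = 385179/(106.594·12.2) = 296.1894 m = 971.8 ft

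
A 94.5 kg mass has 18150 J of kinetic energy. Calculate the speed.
v = √(2·KE/m) = √(2·18150/94.5) = 19.6 m/s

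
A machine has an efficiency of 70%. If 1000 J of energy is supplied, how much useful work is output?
W_out = η·W_in = 0.7·1000 = 700.0 J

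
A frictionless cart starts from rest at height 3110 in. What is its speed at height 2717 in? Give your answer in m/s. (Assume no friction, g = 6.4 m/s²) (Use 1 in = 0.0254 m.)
Convert to SI: h₁−h₂ = 9.9822 m
mgh₁ = mgh₂ + ½mv² ⇒ v = √(2g(h₁−h₂)) = √(2·6.4·9.9822) = 11.3 m/s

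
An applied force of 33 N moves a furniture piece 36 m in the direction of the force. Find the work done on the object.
W = F·d = (33)(36) = 1188 J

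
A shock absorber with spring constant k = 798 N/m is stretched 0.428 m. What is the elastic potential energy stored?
PE = ½kx² = ½(798)(0.428)² = 73.09 J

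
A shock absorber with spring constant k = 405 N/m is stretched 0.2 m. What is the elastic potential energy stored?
PE = ½kx² = ½(405)(0.2)² = 8.1 J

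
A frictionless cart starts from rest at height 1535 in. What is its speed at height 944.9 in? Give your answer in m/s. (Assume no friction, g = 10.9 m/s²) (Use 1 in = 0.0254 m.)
Convert to SI: h₁−h₂ = 14.9885 m
mgh₁ = mgh₂ + ½mv² ⇒ v = √(2g(h₁−h₂)) = √(2·10.9·14.9885) = 18.08 m/s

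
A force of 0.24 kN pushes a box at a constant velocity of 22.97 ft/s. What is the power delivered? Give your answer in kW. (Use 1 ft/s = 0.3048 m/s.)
Convert to SI: F = 240.0 N, v = 7.00126 m/s
P = Fv = (240.0)(7.00126) = 1680.3 W = 1.68 kW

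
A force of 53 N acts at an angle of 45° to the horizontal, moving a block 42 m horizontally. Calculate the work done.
W = F·d·cosθ = (53)(42)cos(45°) = 1574 J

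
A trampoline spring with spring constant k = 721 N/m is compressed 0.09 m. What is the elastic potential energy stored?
PE = ½kx² = ½(721)(0.09)² = 2.92 J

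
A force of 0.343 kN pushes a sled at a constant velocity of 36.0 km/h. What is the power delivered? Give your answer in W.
Convert to SI: F = 343.0 N, v = 10.0 m/s
P = Fv = (343.0)(10.0) = 3430 W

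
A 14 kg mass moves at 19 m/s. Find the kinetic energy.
KE = ½mv² = ½(14)(19)² = 2527.0 J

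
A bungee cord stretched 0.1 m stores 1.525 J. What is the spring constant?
k = 2·PE/x² = 2·1.525/(0.1)² = 305.0 N/m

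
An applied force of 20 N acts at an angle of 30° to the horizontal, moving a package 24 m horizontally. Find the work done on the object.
W = F·d·cosθ = (20)(24)cos(30°) = 415.7 J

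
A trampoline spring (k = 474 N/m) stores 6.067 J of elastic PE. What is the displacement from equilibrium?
x = √(2·PE/k) = √(2·6.067/474) = 0.16 m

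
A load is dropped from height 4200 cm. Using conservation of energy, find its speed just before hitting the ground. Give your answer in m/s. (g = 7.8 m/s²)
Convert to SI: h = 42.0 m
mgh = ½mv² ⇒ v = √(2gh) = √(2·7.8·42.0) = 25.6 m/s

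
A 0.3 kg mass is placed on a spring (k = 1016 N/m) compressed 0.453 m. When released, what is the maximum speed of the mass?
½kx² = ½mv² ⇒ v = x√(k/m) = (0.453)√(1016/0.3) = 26.36 m/s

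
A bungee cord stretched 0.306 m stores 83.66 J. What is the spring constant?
k = 2·PE/x² = 2·83.66/(0.306)² = 1787 N/m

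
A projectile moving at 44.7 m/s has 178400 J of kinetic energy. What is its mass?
m = 2·KE/v² = 2·178400/(44.7)² = 178.6 kg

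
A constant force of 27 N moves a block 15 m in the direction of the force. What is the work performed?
W = F·d = (27)(15) = 405.0 J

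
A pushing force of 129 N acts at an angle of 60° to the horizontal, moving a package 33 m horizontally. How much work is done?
W = F·d·cosθ = (129)(33)cos(60°) = 2129 J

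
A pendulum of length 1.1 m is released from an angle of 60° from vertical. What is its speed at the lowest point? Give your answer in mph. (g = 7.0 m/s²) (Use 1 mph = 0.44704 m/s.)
h = L(1 − cosθ) = 1.1(1 − cos60°) = 0.55 m
v = √(2gh) = √(2·7.0·0.55) = 2.77489 m/s = 6.207 mph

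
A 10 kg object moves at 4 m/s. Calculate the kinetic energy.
KE = ½mv² = ½(10)(4)² = 80.0 J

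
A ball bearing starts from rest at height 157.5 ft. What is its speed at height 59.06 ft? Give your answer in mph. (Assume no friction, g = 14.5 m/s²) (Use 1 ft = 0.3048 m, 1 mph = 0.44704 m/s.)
Convert to SI: h₁−h₂ = 30.0045 m
mgh₁ = mgh₂ + ½mv² ⇒ v = √(2g(h₁−h₂)) = √(2·14.5·30.0045) = 29.498 m/s = 65.99 mph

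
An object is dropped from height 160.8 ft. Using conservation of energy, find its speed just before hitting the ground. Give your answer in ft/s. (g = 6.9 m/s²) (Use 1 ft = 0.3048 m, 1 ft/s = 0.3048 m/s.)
Convert to SI: h = 49.0118 m
mgh = ½mv² ⇒ v = √(2gh) = √(2·6.9·49.0118) = 26.007 m/s = 85.32 ft/s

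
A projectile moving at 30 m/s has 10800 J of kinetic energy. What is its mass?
m = 2·KE/v² = 2·10800/(30)² = 24.0 kg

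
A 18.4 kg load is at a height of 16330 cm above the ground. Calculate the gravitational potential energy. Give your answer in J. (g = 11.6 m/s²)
Convert to SI: m = 18.4 kg, h = 163.3 m
PE = mgh = (18.4)(11.6)(163.3) = 34850 J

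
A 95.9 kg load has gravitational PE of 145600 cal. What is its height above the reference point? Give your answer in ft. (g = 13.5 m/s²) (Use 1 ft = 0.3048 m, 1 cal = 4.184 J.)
Convert to SI: m = 95.9 kg, PE = 609190 J
h = PE/(mg) = 609190/(95.9·13.5) = 470.544 m = 1544 ft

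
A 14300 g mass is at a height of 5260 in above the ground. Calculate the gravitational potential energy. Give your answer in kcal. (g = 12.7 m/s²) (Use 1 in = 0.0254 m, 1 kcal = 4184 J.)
Convert to SI: m = 14.3 kg, h = 133.604 m
PE = mgh = (14.3)(12.7)(133.604) = 24263.8 J = 5.799 kcal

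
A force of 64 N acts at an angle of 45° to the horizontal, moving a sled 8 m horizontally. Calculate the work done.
W = F·d·cosθ = (64)(8)cos(45°) = 362.0 J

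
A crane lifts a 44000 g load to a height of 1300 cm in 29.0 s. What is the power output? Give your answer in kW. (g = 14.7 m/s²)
Convert to SI: m = 44.0 kg, h = 13.0 m, t = 29.0 s
P = mgh/t = (44.0)(14.7)(13.0)/29.0 = 289.945 W = 0.2899 kW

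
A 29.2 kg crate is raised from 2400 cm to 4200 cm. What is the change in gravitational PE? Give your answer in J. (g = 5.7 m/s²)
Convert to SI: m = 29.2 kg, Δh = 18.0 m
ΔPE = mgΔh = (29.2)(5.7)(18.0) = 2996 J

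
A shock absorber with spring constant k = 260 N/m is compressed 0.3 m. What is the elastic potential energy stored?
PE = ½kx² = ½(260)(0.3)² = 11.7 J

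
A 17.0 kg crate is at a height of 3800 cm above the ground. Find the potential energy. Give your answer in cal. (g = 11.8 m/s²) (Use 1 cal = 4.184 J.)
Convert to SI: m = 17.0 kg, h = 38.0 m
PE = mgh = (17.0)(11.8)(38.0) = 7622.8 J = 1822 cal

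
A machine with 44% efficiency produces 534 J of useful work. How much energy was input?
W_in = W_out/η = 534/0.44 = 1214 J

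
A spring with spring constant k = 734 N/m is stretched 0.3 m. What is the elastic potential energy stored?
PE = ½kx² = ½(734)(0.3)² = 33.03 J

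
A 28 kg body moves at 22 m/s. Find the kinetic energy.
KE = ½mv² = ½(28)(22)² = 6776.0 J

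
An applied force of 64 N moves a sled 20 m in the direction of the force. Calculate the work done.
W = F·d = (64)(20) = 1280 J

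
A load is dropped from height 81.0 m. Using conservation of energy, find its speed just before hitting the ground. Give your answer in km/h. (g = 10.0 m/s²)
mgh = ½mv² ⇒ v = √(2gh) = √(2·10.0·81.0) = 40.2492 m/s = 144.9 km/h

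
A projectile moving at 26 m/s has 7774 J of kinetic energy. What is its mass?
m = 2·KE/v² = 2·7774/(26)² = 23.0 kg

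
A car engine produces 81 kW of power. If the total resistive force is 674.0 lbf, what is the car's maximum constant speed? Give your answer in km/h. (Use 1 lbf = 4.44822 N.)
Convert to SI: F = 2998.1 N
P = Fv ⇒ v = P/F = 81000 W/2998.1 N = 27.0171 m/s = 97.26 km/h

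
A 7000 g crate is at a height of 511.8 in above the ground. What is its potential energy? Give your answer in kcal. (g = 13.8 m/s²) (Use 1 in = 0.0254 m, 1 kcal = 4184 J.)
Convert to SI: m = 7.0 kg, h = 12.9997 m
PE = mgh = (7.0)(13.8)(12.9997) = 1255.77 J = 0.3001 kcal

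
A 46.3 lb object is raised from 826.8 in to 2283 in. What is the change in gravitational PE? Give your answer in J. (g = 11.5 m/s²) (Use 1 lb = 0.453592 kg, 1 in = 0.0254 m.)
Convert to SI: m = 21.0013 kg, Δh = 36.9875 m
ΔPE = mgΔh = (21.0013)(11.5)(36.9875) = 8933 J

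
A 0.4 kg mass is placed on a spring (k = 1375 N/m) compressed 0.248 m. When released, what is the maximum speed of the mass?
½kx² = ½mv² ⇒ v = x√(k/m) = (0.248)√(1375/0.4) = 14.54 m/s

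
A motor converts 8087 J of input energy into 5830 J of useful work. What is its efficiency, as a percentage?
η = W_out/W_in = 5830/8087 = 72.09%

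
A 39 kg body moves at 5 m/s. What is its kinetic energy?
KE = ½mv² = ½(39)(5)² = 487.5 J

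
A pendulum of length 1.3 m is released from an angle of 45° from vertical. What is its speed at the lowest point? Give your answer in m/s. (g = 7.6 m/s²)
h = L(1 − cosθ) = 1.3(1 − cos45°) = 0.380761 m
v = √(2gh) = √(2·7.6·0.380761) = 2.406 m/s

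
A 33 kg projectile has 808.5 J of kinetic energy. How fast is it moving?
v = √(2·KE/m) = √(2·808.5/33) = 7.0 m/s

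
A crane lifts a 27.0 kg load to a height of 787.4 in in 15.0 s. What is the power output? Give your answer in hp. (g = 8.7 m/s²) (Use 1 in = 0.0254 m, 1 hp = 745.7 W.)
Convert to SI: m = 27.0 kg, h = 20.0 m, t = 15.0 s
P = mgh/t = (27.0)(8.7)(20.0)/15.0 = 313.199 W = 0.42 hp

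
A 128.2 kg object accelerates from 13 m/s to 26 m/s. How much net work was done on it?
W = ΔKE = ½m(v₂² − v₁²) = ½(128.2)(26² − 13²) = 32498.7 J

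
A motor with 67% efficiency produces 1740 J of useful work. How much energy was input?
W_in = W_out/η = 1740/0.67 = 2597 J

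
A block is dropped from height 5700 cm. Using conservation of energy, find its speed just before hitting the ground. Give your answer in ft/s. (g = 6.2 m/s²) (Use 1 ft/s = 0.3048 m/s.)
Convert to SI: h = 57.0 m
mgh = ½mv² ⇒ v = √(2gh) = √(2·6.2·57.0) = 26.5857 m/s = 87.22 ft/s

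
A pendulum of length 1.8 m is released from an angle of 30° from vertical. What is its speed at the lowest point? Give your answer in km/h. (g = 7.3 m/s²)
h = L(1 − cosθ) = 1.8(1 − cos30°) = 0.241154 m
v = √(2gh) = √(2·7.3·0.241154) = 1.87639 m/s = 6.755 km/h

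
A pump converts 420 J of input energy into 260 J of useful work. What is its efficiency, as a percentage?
η = W_out/W_in = 260/420 = 61.9%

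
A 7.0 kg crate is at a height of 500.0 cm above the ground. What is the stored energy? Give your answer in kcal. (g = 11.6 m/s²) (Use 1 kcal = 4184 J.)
Convert to SI: m = 7.0 kg, h = 5.0 m
PE = mgh = (7.0)(11.6)(5.0) = 406.0 J = 0.09704 kcal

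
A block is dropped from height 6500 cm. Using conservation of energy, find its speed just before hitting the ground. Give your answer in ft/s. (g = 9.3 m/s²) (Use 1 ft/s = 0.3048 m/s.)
Convert to SI: h = 65.0 m
mgh = ½mv² ⇒ v = √(2gh) = √(2·9.3·65.0) = 34.7707 m/s = 114.1 ft/s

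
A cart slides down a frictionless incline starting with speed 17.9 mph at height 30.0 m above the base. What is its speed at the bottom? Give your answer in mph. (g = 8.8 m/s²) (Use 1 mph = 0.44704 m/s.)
Convert to SI: v₀ = 8.00202 m/s, h = 30.0 m
½mv₀² + mgh = ½mv² ⇒ v = √(v₀² + 2gh) = √(8.00202² + 2·8.8·30.0) = 24.3317 m/s = 54.43 mph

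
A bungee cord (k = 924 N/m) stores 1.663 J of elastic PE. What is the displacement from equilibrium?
x = √(2·PE/k) = √(2·1.663/924) = 0.06 m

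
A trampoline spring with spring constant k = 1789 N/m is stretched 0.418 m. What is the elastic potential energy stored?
PE = ½kx² = ½(1789)(0.418)² = 156.3 J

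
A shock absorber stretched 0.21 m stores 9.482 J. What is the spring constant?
k = 2·PE/x² = 2·9.482/(0.21)² = 430.0 N/m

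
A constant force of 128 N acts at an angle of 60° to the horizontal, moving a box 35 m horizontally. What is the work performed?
W = F·d·cosθ = (128)(35)cos(60°) = 2240 J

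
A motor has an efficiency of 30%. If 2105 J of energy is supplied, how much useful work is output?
W_out = η·W_in = 0.3·2105 = 631.5 J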